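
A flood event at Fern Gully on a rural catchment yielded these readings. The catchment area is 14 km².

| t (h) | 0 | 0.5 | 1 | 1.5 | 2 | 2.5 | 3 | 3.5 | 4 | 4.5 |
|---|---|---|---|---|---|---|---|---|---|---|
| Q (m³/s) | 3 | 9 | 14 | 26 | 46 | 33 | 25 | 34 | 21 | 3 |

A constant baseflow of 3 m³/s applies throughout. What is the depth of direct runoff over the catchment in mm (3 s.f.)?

Direct runoff: 0.0, 6.0, 11.0, 23.0, 43.0, 30.0, 22.0, 31.0, 18.0, 0.0 m³/s; ΣQ_DR = 184.0 m³/s.
V = ΣQ_DR · Δt = 184.0 × 1800 s = 3.312 × 10^5 m³.
Over A = 14 km², depth = V / A = 23.7 mm.

d ≈ 23.7 mm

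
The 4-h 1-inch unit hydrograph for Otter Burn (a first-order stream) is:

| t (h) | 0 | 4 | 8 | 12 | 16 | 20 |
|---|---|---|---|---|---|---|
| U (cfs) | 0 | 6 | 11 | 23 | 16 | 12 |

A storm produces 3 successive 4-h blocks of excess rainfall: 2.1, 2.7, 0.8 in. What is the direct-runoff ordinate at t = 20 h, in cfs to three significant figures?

Q ≈ 86.8 cfs

By discrete convolution, Q_j = Σ (P_i / 1 in) · U_{j−i}.
At t = 20 h (j=5): Q = (2.1/1)·12 + (2.7/1)·16 + (0.8/1)·23 = 86.8 cfs.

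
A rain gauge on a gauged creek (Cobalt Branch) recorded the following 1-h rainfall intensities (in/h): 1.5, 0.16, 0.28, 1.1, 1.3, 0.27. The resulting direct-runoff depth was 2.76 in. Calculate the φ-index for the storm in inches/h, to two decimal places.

Only the 3 blocks with intensity above φ contribute runoff: 1.5, 1.1, 1.3 in/h.
Σ(I−φ)·Δt = d  ⇒  (1.5+1.1+1.3 − 3φ)·1 = 2.76
φ = (3.900 − 2.76/1) / 3 = 0.38 in/h.

φ ≈ 0.38 in/h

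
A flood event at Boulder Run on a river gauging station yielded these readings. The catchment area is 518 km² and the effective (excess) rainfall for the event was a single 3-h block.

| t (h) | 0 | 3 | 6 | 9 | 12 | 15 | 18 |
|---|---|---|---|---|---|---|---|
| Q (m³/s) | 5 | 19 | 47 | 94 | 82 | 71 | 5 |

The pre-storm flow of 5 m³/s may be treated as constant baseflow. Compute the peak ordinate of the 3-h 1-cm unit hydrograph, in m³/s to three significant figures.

Direct runoff: 0.0, 14.0, 42.0, 89.0, 77.0, 66.0, 0.0 m³/s; ΣQ_DR = 288.0 m³/s, peak = 89.0 m³/s.
Runoff depth d = ΣQ_DR·Δt / A = 288.0 × 10800 / (518 km²) = 6.005 mm.
The 1-cm UH is the DRH scaled by (10 mm)/d, so U_p = 89.0 × 10/6.005 = 148 m³/s.

U_p ≈ 148 m³/s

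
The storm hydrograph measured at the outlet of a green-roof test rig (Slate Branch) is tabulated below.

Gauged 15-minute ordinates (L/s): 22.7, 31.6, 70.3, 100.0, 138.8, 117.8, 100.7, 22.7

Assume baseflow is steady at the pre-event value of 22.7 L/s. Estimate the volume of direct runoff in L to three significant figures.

Direct-runoff ordinates (Q − Q_b): 0.0, 8.9, 47.6, 77.3, 116.1, 95.1, 78.0, 0.0 L/s.
ΣQ_DR = 423.0 L/s.
With Δt = 0.25 h = 900 s, V = ΣQ_DR · Δt = 423.0 × 900 = 3.81 × 10^5 L.

V ≈ 3.81 × 10^5 L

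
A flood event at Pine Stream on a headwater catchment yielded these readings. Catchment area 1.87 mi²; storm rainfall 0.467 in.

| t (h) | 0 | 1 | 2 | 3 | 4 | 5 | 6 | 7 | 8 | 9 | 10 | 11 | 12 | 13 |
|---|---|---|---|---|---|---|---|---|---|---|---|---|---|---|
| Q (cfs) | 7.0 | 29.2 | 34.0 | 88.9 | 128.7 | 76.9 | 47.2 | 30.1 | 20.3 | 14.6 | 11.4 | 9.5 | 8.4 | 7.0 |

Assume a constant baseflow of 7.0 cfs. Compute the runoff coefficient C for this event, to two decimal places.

ΣQ_DR = 415.2 cfs; V = ΣQ_DR·Δt = 1.495 × 10^6 ft³.
Runoff depth d = V / A = 0.3441 in.
C = d / P = 0.3441 / 0.467 = 0.74.

C ≈ 0.74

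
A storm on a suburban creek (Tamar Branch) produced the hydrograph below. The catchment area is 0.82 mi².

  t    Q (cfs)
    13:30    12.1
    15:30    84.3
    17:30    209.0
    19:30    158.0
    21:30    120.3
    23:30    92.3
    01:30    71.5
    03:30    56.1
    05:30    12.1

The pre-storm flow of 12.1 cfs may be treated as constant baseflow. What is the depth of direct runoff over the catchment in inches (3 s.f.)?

d ≈ 2.67 in

Direct runoff: 0.0, 72.2, 196.9, 145.9, 108.2, 80.2, 59.4, 44.0, 0.0 cfs; ΣQ_DR = 706.8 cfs.
V = ΣQ_DR · Δt = 706.8 × 7200 s = 5.089 × 10^6 ft³.
Over A = 0.82 mi², depth = V / A = 2.67 in.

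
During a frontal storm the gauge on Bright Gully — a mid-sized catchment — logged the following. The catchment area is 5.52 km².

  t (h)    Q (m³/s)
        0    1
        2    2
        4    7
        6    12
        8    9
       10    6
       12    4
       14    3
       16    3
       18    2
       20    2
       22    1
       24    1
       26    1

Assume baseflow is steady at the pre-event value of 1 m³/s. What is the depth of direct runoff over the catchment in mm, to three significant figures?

Direct runoff: 0.0, 1.0, 6.0, 11.0, 8.0, 5.0, 3.0, 2.0, 2.0, 1.0, 1.0, 0.0, 0.0, 0.0 m³/s; ΣQ_DR = 40.00 m³/s.
V = ΣQ_DR · Δt = 40.00 × 7200 s = 2.880 × 10^5 m³.
Over A = 5.52 km², depth = V / A = 52.2 mm.

d ≈ 52.2 mm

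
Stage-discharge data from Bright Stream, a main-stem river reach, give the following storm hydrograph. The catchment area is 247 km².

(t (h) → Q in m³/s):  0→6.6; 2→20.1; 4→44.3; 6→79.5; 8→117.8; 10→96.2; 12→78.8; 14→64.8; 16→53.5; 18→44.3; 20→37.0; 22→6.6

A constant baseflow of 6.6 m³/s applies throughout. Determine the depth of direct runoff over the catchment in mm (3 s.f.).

d ≈ 16.6 mm

Direct runoff: 0.0, 13.5, 37.7, 72.9, 111.2, 89.6, 72.2, 58.2, 46.9, 37.7, 30.4, 0.0 m³/s; ΣQ_DR = 570.3 m³/s.
V = ΣQ_DR · Δt = 570.3 × 7200 s = 4.106 × 10^6 m³.
Over A = 247 km², depth = V / A = 16.6 mm.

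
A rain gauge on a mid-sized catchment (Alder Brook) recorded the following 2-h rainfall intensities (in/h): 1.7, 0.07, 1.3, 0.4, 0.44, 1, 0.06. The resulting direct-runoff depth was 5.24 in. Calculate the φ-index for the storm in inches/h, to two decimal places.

Only the 3 blocks with intensity above φ contribute runoff: 1.7, 1.3, 1 in/h.
Σ(I−φ)·Δt = d  ⇒  (1.7+1.3+1 − 3φ)·2 = 5.24
φ = (4.000 − 5.24/2) / 3 = 0.46 in/h.

φ ≈ 0.46 in/h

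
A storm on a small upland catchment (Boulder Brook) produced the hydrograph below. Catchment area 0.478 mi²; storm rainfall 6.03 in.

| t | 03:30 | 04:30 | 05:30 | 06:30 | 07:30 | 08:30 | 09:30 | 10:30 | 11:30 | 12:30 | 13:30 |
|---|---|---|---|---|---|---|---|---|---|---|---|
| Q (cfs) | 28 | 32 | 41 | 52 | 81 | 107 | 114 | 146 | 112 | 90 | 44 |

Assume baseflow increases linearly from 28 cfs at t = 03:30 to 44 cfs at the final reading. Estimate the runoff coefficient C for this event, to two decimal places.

ΣQ_DR = 451.0 cfs; V = ΣQ_DR·Δt = 1.624 × 10^6 ft³.
Runoff depth d = V / A = 1.462 in.
C = d / P = 1.462 / 6.03 = 0.24.

C ≈ 0.24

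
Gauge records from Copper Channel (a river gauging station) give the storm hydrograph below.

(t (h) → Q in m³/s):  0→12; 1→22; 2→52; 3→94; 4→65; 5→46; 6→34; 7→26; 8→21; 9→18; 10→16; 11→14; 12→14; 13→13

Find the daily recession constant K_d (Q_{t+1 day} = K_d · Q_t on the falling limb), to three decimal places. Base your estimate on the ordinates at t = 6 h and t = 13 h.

K_d ≈ 0.037

Between t = 6 h and t = 13 h the flow falls from 34 to 13 m³/s over 7×1 h = 7 h.
Per-interval ratio K = (13/34)^(1/7) = 0.8717; K_d = K^(24/1) = 0.037.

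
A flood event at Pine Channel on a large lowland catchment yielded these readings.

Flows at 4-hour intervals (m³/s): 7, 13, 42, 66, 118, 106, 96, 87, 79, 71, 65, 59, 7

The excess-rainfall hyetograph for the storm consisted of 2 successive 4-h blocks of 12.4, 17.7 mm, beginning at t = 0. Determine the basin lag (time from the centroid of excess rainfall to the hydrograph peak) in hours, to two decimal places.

t_L ≈ 11.65 h

Centroid of excess rainfall: t_c = Σ P_i·t̄_i / ΣP_i = 4.3522 h (block centres at 2, 6 h).
Hydrograph peak occurs at t = 16 h, so basin lag t_L = 16 − 4.3522 = 11.65 h.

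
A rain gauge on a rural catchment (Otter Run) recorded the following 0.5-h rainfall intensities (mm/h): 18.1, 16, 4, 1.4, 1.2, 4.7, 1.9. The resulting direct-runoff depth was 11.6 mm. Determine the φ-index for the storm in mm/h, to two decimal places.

Only the 2 blocks with intensity above φ contribute runoff: 18.1, 16 mm/h.
Σ(I−φ)·Δt = d  ⇒  (18.1+16 − 2φ)·0.5 = 11.6
φ = (34.10 − 11.6/0.5) / 2 = 5.45 mm/h.

φ ≈ 5.45 mm/h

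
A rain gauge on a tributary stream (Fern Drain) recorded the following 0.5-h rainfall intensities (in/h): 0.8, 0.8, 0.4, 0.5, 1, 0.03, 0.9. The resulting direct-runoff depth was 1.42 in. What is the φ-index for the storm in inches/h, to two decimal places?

φ ≈ 0.26 in/h

Only the 6 blocks with intensity above φ contribute runoff: 0.8, 0.8, 0.4, 0.5, 1, 0.9 in/h.
Σ(I−φ)·Δt = d  ⇒  (0.8+0.8+0.4+0.5+1+0.9 − 6φ)·0.5 = 1.42
φ = (4.400 − 1.42/0.5) / 6 = 0.26 in/h.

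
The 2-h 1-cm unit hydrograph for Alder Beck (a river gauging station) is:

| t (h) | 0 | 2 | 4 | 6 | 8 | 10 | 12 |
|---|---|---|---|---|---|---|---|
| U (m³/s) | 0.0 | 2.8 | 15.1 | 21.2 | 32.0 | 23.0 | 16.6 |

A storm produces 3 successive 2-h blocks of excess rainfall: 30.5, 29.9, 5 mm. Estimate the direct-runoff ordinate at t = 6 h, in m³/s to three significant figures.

Q ≈ 111 m³/s

By discrete convolution, Q_j = Σ (P_i / 10 mm) · U_{j−i}.
At t = 6 h (j=3): Q = (30.5/10)·21.2 + (29.9/10)·15.1 + (5/10)·2.8 = 111 m³/s.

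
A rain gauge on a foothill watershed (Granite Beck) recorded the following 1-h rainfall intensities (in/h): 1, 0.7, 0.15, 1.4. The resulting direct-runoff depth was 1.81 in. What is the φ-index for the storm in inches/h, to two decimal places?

φ ≈ 0.43 in/h

Only the 3 blocks with intensity above φ contribute runoff: 1, 0.7, 1.4 in/h.
Σ(I−φ)·Δt = d  ⇒  (1+0.7+1.4 − 3φ)·1 = 1.81
φ = (3.100 − 1.81/1) / 3 = 0.43 in/h.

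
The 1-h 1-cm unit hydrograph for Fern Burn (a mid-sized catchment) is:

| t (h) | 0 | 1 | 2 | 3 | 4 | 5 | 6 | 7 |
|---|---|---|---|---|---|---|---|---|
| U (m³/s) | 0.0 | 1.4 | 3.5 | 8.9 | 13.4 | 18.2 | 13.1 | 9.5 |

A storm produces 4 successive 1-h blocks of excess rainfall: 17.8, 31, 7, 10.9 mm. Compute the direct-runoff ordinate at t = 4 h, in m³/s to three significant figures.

By discrete convolution, Q_j = Σ (P_i / 10 mm) · U_{j−i}.
At t = 4 h (j=4): Q = (17.8/10)·13.4 + (31/10)·8.9 + (7/10)·3.5 + (10.9/10)·1.4 = 55.4 m³/s.

Q ≈ 55.4 m³/s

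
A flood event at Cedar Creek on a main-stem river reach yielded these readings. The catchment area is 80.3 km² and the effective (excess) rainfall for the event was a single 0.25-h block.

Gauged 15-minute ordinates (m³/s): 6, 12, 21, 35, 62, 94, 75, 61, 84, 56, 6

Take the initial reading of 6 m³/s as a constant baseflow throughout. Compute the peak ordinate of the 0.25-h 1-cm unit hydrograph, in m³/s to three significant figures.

Direct runoff: 0.0, 6.0, 15.0, 29.0, 56.0, 88.0, 69.0, 55.0, 78.0, 50.0, 0.0 m³/s; ΣQ_DR = 446.0 m³/s, peak = 88.0 m³/s.
Runoff depth d = ΣQ_DR·Δt / A = 446.0 × 900 / (80.3 km²) = 4.999 mm.
The 1-cm UH is the DRH scaled by (10 mm)/d, so U_p = 88.0 × 10/4.999 = 176 m³/s.

U_p ≈ 176 m³/s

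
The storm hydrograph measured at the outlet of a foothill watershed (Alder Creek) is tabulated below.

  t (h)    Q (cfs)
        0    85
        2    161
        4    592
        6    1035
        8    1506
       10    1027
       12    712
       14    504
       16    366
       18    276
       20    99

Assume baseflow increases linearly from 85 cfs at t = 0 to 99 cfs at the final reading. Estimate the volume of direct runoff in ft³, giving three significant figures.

Direct-runoff ordinates (Q − Q_b): 0.00, 74.60, 504.20, 945.80, 1415.40, 935.00, 618.60, 409.20, 269.80, 178.40, 0.00 cfs.
ΣQ_DR = 5351 cfs.
With Δt = 2 h = 7200 s, V = ΣQ_DR · Δt = 5351 × 7200 = 3.85 × 10^7 ft³.

V ≈ 3.85 × 10^7 ft³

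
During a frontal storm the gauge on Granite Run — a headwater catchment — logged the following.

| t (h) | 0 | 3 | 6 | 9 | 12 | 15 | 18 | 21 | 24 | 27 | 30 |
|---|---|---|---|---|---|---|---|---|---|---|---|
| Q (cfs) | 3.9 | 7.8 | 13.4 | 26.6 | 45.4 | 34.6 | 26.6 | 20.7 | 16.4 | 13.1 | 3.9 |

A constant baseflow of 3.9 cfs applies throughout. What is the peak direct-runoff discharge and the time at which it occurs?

Subtracting baseflow gives direct-runoff ordinates: 0.0, 3.9, 9.5, 22.7, 41.5, 30.7, 22.7, 16.8, 12.5, 9.2, 0.0 cfs.
The maximum is 41.5 cfs, occurring at the reading for t = 12 h.

Q_p = 41.5 cfs at t = 12 h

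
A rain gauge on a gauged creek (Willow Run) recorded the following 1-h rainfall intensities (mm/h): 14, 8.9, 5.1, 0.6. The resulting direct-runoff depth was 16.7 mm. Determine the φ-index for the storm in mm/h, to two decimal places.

φ ≈ 3.77 mm/h

Only the 3 blocks with intensity above φ contribute runoff: 14, 8.9, 5.1 mm/h.
Σ(I−φ)·Δt = d  ⇒  (14+8.9+5.1 − 3φ)·1 = 16.7
φ = (28.00 − 16.7/1) / 3 = 3.77 mm/h.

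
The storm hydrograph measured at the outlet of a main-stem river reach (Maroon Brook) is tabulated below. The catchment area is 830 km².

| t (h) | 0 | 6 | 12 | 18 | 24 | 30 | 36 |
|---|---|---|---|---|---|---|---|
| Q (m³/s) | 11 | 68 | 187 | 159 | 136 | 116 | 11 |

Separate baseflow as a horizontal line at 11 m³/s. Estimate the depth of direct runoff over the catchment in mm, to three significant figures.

d ≈ 15.9 mm

Direct runoff: 0.0, 57.0, 176.0, 148.0, 125.0, 105.0, 0.0 m³/s; ΣQ_DR = 611.0 m³/s.
V = ΣQ_DR · Δt = 611.0 × 21600 s = 1.320 × 10^7 m³.
Over A = 830 km², depth = V / A = 15.9 mm.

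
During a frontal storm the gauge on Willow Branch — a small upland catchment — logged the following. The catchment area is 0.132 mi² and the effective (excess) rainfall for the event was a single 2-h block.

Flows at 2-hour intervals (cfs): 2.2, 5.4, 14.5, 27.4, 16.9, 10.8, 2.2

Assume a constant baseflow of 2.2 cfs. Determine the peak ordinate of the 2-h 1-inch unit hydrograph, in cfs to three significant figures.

U_p ≈ 16.8 cfs

Direct runoff: 0.0, 3.2, 12.3, 25.2, 14.7, 8.6, 0.0 cfs; ΣQ_DR = 64.00 cfs, peak = 25.2 cfs.
Runoff depth d = ΣQ_DR·Δt / A = 64.00 × 7200 / (0.132 mi²) = 1.503 in.
The 1-inch UH is the DRH scaled by (1 in)/d, so U_p = 25.2 × 1/1.503 = 16.8 cfs.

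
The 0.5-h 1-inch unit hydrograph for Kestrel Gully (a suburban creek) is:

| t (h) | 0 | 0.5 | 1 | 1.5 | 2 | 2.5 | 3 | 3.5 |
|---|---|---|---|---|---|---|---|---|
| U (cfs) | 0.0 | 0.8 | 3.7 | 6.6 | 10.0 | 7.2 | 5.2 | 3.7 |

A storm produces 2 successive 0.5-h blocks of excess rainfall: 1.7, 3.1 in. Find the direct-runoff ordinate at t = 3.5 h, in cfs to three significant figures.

Q ≈ 22.4 cfs

By discrete convolution, Q_j = Σ (P_i / 1 in) · U_{j−i}.
At t = 3.5 h (j=7): Q = (1.7/1)·3.7 + (3.1/1)·5.2 = 22.4 cfs.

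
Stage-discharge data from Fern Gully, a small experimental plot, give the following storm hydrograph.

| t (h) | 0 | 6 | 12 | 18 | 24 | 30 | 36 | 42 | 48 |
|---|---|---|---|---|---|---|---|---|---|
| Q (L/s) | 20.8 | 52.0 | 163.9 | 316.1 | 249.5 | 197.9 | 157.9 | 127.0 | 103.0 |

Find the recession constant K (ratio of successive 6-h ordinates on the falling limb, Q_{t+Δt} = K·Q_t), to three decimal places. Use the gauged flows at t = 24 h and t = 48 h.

K ≈ 0.802

Using the recession-limb readings at t = 24 h and t = 48 h: Q falls from 249.5 to 103.0 L/s over 4 intervals.
K = (Q₂/Q₁)^(1/4) = (103.0/249.5)^(1/4) = 0.802.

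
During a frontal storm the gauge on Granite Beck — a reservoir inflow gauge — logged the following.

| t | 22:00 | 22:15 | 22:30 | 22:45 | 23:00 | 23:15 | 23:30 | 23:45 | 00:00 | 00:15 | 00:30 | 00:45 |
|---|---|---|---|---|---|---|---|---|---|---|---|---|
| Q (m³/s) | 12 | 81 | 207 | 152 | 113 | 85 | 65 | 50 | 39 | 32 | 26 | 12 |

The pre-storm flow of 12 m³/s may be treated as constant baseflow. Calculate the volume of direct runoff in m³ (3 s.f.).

Direct-runoff ordinates (Q − Q_b): 0.0, 69.0, 195.0, 140.0, 101.0, 73.0, 53.0, 38.0, 27.0, 20.0, 14.0, 0.0 m³/s.
ΣQ_DR = 730.0 m³/s.
With Δt = 0.25 h = 900 s, V = ΣQ_DR · Δt = 730.0 × 900 = 6.57 × 10^5 m³.

V ≈ 6.57 × 10^5 m³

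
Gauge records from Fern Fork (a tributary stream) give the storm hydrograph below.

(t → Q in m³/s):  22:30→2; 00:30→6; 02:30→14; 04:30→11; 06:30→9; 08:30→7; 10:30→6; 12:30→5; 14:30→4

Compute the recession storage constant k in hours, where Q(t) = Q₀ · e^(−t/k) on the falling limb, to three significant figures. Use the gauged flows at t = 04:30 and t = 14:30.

k ≈ 9.89 h

On the falling limb, Q drops from 11 to 4 m³/s between t = 04:30 and t = 14:30 (Δt = 10 h).
k = −Δt / ln(Q₂/Q₁) = −10 / ln(4/11) = 9.89 h.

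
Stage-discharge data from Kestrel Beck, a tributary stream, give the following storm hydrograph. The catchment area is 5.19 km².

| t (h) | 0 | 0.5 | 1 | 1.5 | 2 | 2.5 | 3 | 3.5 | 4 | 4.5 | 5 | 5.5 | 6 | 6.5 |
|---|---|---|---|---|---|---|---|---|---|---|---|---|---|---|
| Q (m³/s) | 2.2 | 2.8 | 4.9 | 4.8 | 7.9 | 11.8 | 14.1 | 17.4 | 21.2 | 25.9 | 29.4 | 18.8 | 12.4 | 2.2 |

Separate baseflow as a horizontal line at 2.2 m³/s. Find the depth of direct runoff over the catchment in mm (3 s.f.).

Direct runoff: 0.0, 0.6, 2.7, 2.6, 5.7, 9.6, 11.9, 15.2, 19.0, 23.7, 27.2, 16.6, 10.2, 0.0 m³/s; ΣQ_DR = 145.0 m³/s.
V = ΣQ_DR · Δt = 145.0 × 1800 s = 2.610 × 10^5 m³.
Over A = 5.19 km², depth = V / A = 50.3 mm.

d ≈ 50.3 mm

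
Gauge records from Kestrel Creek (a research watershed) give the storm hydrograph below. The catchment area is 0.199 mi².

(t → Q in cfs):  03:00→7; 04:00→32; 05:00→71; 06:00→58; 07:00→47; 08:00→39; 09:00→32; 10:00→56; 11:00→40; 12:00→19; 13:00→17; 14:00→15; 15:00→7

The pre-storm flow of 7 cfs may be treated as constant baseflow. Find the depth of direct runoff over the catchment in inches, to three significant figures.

Direct runoff: 0.0, 25.0, 64.0, 51.0, 40.0, 32.0, 25.0, 49.0, 33.0, 12.0, 10.0, 8.0, 0.0 cfs; ΣQ_DR = 349.0 cfs.
V = ΣQ_DR · Δt = 349.0 × 3600 s = 1.256 × 10^6 ft³.
Over A = 0.199 mi², depth = V / A = 2.72 in.

d ≈ 2.72 in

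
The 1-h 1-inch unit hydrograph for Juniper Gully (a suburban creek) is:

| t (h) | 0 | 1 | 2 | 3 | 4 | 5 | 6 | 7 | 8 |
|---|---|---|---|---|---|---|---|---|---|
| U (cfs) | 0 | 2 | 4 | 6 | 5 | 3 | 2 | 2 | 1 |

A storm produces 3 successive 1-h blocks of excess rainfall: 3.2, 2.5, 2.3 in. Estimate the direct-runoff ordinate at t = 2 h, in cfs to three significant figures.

By discrete convolution, Q_j = Σ (P_i / 1 in) · U_{j−i}.
At t = 2 h (j=2): Q = (3.2/1)·4 + (2.5/1)·2 + (2.3/1)·0 = 17.8 cfs.

Q ≈ 17.8 cfs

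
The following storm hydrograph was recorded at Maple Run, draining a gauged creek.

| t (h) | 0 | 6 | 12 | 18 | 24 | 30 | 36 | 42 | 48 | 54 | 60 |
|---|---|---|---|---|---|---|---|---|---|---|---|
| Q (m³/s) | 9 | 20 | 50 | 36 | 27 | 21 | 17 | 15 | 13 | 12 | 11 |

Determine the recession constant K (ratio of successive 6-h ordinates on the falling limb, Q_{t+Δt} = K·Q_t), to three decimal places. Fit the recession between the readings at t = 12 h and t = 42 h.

Using the recession-limb readings at t = 12 h and t = 42 h: Q falls from 50 to 15 m³/s over 5 intervals.
K = (Q₂/Q₁)^(1/5) = (15/50)^(1/5) = 0.786.

K ≈ 0.786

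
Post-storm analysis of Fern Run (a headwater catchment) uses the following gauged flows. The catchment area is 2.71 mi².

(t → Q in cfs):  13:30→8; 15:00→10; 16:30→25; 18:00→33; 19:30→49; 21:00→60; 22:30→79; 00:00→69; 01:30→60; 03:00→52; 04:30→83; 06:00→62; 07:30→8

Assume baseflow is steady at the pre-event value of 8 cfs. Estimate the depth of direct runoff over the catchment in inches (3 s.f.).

Direct runoff: 0.0, 2.0, 17.0, 25.0, 41.0, 52.0, 71.0, 61.0, 52.0, 44.0, 75.0, 54.0, 0.0 cfs; ΣQ_DR = 494.0 cfs.
V = ΣQ_DR · Δt = 494.0 × 5400 s = 2.668 × 10^6 ft³.
Over A = 2.71 mi², depth = V / A = 0.424 in.

d ≈ 0.424 in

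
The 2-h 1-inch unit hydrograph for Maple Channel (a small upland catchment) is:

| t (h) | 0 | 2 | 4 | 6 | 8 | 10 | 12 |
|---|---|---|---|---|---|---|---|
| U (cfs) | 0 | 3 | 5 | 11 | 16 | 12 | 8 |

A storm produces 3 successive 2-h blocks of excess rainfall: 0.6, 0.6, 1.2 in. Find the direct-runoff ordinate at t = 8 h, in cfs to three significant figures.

Q ≈ 22.2 cfs

By discrete convolution, Q_j = Σ (P_i / 1 in) · U_{j−i}.
At t = 8 h (j=4): Q = (0.6/1)·16 + (0.6/1)·11 + (1.2/1)·5 = 22.2 cfs.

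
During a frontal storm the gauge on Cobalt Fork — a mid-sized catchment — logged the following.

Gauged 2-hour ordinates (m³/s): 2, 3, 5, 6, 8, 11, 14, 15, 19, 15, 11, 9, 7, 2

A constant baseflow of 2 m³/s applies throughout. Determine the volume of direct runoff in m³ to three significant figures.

Direct-runoff ordinates (Q − Q_b): 0.0, 1.0, 3.0, 4.0, 6.0, 9.0, 12.0, 13.0, 17.0, 13.0, 9.0, 7.0, 5.0, 0.0 m³/s.
ΣQ_DR = 99.00 m³/s.
With Δt = 2 h = 7200 s, V = ΣQ_DR · Δt = 99.00 × 7200 = 7.13 × 10^5 m³.

V ≈ 7.13 × 10^5 m³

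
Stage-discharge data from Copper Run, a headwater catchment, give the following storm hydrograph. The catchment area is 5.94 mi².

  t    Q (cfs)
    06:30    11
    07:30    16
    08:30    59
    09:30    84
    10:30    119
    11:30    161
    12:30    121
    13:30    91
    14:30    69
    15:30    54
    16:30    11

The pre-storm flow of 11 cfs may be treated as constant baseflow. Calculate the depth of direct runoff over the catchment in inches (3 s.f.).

Direct runoff: 0.0, 5.0, 48.0, 73.0, 108.0, 150.0, 110.0, 80.0, 58.0, 43.0, 0.0 cfs; ΣQ_DR = 675.0 cfs.
V = ΣQ_DR · Δt = 675.0 × 3600 s = 2.430 × 10^6 ft³.
Over A = 5.94 mi², depth = V / A = 0.176 in.

d ≈ 0.176 in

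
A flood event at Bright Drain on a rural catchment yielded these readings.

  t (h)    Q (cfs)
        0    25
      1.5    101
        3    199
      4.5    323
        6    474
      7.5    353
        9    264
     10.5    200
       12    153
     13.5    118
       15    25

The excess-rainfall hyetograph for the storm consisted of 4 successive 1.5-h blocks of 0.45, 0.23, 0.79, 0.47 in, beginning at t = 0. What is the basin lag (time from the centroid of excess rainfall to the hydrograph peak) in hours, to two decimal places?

Centroid of excess rainfall: t_c = Σ P_i·t̄_i / ΣP_i = 3.2397 h (block centres at 0.75, 2.25, 3.75, 5.25 h).
Hydrograph peak occurs at t = 6 h, so basin lag t_L = 6 − 3.2397 = 2.76 h.

t_L ≈ 2.76 h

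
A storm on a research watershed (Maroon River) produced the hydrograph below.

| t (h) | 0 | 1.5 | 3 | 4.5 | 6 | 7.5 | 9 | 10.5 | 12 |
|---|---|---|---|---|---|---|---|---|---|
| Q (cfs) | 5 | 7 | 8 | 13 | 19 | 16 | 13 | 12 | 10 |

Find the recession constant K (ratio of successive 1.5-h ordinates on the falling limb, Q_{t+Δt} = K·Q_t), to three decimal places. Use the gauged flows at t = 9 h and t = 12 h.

Using the recession-limb readings at t = 9 h and t = 12 h: Q falls from 13 to 10 cfs over 2 intervals.
K = (Q₂/Q₁)^(1/2) = (10/13)^(1/2) = 0.877.

K ≈ 0.877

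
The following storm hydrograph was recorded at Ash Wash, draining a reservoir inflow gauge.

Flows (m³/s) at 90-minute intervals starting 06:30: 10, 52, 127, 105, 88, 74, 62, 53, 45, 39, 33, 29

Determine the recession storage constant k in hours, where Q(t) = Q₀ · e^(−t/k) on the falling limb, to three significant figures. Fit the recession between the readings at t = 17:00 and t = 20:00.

On the falling limb, Q drops from 53 to 39 m³/s between t = 17:00 and t = 20:00 (Δt = 3 h).
k = −Δt / ln(Q₂/Q₁) = −3 / ln(39/53) = 9.78 h.

k ≈ 9.78 h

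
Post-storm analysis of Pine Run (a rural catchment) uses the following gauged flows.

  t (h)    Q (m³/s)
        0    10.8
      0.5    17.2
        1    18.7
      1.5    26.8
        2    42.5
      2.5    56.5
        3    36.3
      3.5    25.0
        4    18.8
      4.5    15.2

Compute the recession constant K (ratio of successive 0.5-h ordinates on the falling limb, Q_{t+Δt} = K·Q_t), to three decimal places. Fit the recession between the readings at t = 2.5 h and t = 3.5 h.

Using the recession-limb readings at t = 2.5 h and t = 3.5 h: Q falls from 56.5 to 25.0 m³/s over 2 intervals.
K = (Q₂/Q₁)^(1/2) = (25.0/56.5)^(1/2) = 0.665.

K ≈ 0.665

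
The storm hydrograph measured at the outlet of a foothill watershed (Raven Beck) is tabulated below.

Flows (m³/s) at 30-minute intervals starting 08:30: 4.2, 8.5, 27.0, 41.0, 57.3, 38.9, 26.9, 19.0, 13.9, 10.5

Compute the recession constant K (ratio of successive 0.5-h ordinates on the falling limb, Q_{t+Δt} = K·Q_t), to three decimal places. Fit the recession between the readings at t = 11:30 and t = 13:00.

K ≈ 0.731

Using the recession-limb readings at t = 11:30 and t = 13:00: Q falls from 26.9 to 10.5 m³/s over 3 intervals.
K = (Q₂/Q₁)^(1/3) = (10.5/26.9)^(1/3) = 0.731.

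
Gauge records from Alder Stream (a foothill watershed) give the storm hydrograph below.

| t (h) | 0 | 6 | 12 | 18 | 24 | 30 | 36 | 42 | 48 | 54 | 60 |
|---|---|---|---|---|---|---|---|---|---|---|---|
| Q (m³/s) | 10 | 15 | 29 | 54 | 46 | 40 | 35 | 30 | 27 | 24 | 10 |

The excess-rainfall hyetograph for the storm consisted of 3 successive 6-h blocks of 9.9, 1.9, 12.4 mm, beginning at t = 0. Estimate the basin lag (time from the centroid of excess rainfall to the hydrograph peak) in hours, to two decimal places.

t_L ≈ 8.38 h

Centroid of excess rainfall: t_c = Σ P_i·t̄_i / ΣP_i = 9.6198 h (block centres at 3, 9, 15 h).
Hydrograph peak occurs at t = 18 h, so basin lag t_L = 18 − 9.6198 = 8.38 h.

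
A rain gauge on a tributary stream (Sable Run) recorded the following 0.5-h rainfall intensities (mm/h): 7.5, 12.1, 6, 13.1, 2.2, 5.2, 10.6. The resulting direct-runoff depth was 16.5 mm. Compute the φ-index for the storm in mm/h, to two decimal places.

Only the 6 blocks with intensity above φ contribute runoff: 7.5, 12.1, 6, 13.1, 5.2, 10.6 mm/h.
Σ(I−φ)·Δt = d  ⇒  (7.5+12.1+6+13.1+5.2+10.6 − 6φ)·0.5 = 16.5
φ = (54.50 − 16.5/0.5) / 6 = 3.58 mm/h.

φ ≈ 3.58 mm/h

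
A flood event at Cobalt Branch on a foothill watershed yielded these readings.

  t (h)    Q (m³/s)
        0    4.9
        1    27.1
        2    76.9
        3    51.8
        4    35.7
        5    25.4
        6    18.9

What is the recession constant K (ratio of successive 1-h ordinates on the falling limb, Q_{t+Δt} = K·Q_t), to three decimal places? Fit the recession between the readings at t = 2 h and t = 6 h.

Using the recession-limb readings at t = 2 h and t = 6 h: Q falls from 76.9 to 18.9 m³/s over 4 intervals.
K = (Q₂/Q₁)^(1/4) = (18.9/76.9)^(1/4) = 0.704.

K ≈ 0.704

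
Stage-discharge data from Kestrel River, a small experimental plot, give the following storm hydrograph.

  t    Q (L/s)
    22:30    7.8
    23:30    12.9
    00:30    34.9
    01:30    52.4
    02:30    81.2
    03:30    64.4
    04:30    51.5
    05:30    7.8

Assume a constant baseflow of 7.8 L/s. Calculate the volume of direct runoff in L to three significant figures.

V ≈ 9.02 × 10^5 L

Direct-runoff ordinates (Q − Q_b): 0.0, 5.1, 27.1, 44.6, 73.4, 56.6, 43.7, 0.0 L/s.
ΣQ_DR = 250.5 L/s.
With Δt = 1 h = 3600 s, V = ΣQ_DR · Δt = 250.5 × 3600 = 9.02 × 10^5 L.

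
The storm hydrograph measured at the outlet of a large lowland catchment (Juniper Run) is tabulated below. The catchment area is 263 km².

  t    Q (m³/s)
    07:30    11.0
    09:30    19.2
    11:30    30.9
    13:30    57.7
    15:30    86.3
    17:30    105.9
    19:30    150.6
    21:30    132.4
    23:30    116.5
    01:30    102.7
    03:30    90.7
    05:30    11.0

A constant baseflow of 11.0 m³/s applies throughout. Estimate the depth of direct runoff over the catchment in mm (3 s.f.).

Direct runoff: 0.0, 8.2, 19.9, 46.7, 75.3, 94.9, 139.6, 121.4, 105.5, 91.7, 79.7, 0.0 m³/s; ΣQ_DR = 782.9 m³/s.
V = ΣQ_DR · Δt = 782.9 × 7200 s = 5.637 × 10^6 m³.
Over A = 263 km², depth = V / A = 21.4 mm.

d ≈ 21.4 mm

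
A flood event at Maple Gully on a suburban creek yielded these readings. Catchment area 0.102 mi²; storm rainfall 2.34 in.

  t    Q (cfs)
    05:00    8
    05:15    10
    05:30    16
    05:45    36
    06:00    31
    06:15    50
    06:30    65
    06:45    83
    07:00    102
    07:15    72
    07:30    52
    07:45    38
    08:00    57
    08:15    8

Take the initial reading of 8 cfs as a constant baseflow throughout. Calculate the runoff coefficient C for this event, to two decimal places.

C ≈ 0.84

ΣQ_DR = 516.0 cfs; V = ΣQ_DR·Δt = 4.644 × 10^5 ft³.
Runoff depth d = V / A = 1.960 in.
C = d / P = 1.960 / 2.34 = 0.84.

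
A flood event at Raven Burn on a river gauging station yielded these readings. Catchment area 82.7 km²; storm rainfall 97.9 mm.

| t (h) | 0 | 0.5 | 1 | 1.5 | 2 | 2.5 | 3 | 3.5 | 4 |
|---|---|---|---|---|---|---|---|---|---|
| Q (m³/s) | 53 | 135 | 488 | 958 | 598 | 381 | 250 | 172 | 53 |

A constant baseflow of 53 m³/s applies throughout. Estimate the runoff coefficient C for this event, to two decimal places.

ΣQ_DR = 2611 m³/s; V = ΣQ_DR·Δt = 4.700 × 10^6 m³.
Runoff depth d = V / A = 56.83 mm.
C = d / P = 56.83 / 97.9 = 0.58.

C ≈ 0.58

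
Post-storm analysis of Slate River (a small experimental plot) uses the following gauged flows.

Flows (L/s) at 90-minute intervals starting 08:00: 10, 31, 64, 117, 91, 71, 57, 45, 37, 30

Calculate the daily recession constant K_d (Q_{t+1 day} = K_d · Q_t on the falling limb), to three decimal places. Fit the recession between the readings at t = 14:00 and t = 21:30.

K_d ≈ 0.029

Between t = 14:00 and t = 21:30 the flow falls from 91 to 30 L/s over 5×1.5 h = 7.5 h.
Per-interval ratio K = (30/91)^(1/5) = 0.8010; K_d = K^(24/1.5) = 0.029.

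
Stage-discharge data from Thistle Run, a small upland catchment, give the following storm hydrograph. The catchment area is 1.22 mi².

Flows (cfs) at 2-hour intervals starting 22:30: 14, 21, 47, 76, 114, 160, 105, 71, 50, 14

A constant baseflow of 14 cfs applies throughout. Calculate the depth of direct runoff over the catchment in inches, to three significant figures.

d ≈ 1.35 in

Direct runoff: 0.0, 7.0, 33.0, 62.0, 100.0, 146.0, 91.0, 57.0, 36.0, 0.0 cfs; ΣQ_DR = 532.0 cfs.
V = ΣQ_DR · Δt = 532.0 × 7200 s = 3.830 × 10^6 ft³.
Over A = 1.22 mi², depth = V / A = 1.35 in.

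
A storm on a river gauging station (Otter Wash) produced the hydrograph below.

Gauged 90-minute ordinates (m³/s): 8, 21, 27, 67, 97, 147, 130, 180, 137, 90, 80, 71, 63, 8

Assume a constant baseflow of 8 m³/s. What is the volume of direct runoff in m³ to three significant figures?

V ≈ 5.48 × 10^6 m³

Direct-runoff ordinates (Q − Q_b): 0.0, 13.0, 19.0, 59.0, 89.0, 139.0, 122.0, 172.0, 129.0, 82.0, 72.0, 63.0, 55.0, 0.0 m³/s.
ΣQ_DR = 1014 m³/s.
With Δt = 1.5 h = 5400 s, V = ΣQ_DR · Δt = 1014 × 5400 = 5.48 × 10^6 m³.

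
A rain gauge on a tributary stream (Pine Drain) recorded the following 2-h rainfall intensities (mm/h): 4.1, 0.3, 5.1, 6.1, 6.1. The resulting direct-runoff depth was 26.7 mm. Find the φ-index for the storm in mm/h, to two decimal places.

Only the 4 blocks with intensity above φ contribute runoff: 4.1, 5.1, 6.1, 6.1 mm/h.
Σ(I−φ)·Δt = d  ⇒  (4.1+5.1+6.1+6.1 − 4φ)·2 = 26.7
φ = (21.40 − 26.7/2) / 4 = 2.01 mm/h.

φ ≈ 2.01 mm/h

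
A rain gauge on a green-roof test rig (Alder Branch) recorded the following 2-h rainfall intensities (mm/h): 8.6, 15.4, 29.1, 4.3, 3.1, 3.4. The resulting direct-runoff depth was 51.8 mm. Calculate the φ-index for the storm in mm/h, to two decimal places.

Only the 2 blocks with intensity above φ contribute runoff: 15.4, 29.1 mm/h.
Σ(I−φ)·Δt = d  ⇒  (15.4+29.1 − 2φ)·2 = 51.8
φ = (44.50 − 51.8/2) / 2 = 9.30 mm/h.

φ ≈ 9.30 mm/h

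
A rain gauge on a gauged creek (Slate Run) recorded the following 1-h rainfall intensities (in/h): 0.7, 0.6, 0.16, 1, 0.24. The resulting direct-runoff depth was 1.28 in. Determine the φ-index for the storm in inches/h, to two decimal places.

Only the 3 blocks with intensity above φ contribute runoff: 0.7, 0.6, 1 in/h.
Σ(I−φ)·Δt = d  ⇒  (0.7+0.6+1 − 3φ)·1 = 1.28
φ = (2.300 − 1.28/1) / 3 = 0.34 in/h.

φ ≈ 0.34 in/h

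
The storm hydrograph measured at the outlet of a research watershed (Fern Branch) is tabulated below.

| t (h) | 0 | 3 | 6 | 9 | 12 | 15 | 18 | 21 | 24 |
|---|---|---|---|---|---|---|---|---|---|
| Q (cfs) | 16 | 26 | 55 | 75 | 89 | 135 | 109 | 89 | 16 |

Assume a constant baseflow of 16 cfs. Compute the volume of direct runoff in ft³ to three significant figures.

V ≈ 5.03 × 10^6 ft³

Direct-runoff ordinates (Q − Q_b): 0.0, 10.0, 39.0, 59.0, 73.0, 119.0, 93.0, 73.0, 0.0 cfs.
ΣQ_DR = 466.0 cfs.
With Δt = 3 h = 10800 s, V = ΣQ_DR · Δt = 466.0 × 10800 = 5.03 × 10^6 ft³.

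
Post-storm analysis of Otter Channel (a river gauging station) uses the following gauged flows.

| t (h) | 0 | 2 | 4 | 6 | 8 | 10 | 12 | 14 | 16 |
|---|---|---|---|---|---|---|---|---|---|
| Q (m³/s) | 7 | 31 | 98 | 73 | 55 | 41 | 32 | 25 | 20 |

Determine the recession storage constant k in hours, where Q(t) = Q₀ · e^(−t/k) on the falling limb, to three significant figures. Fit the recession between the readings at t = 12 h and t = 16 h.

On the falling limb, Q drops from 32 to 20 m³/s between t = 12 h and t = 16 h (Δt = 4 h).
k = −Δt / ln(Q₂/Q₁) = −4 / ln(20/32) = 8.51 h.

k ≈ 8.51 h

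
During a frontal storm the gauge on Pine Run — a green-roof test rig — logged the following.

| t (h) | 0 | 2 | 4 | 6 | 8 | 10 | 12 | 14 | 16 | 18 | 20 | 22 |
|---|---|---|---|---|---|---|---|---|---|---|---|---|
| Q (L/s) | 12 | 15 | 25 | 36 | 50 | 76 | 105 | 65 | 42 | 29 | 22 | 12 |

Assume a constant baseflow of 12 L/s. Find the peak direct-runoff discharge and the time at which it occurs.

Q_p = 93.0 L/s at t = 12 h

Subtracting baseflow gives direct-runoff ordinates: 0.0, 3.0, 13.0, 24.0, 38.0, 64.0, 93.0, 53.0, 30.0, 17.0, 10.0, 0.0 L/s.
The maximum is 93.0 L/s, occurring at the reading for t = 12 h.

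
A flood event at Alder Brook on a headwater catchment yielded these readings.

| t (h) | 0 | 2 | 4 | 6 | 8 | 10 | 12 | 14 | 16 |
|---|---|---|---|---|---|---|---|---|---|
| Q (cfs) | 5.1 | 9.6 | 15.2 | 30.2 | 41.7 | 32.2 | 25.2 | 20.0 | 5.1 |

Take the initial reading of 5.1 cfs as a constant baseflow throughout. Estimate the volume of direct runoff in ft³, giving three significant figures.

V ≈ 9.96 × 10^5 ft³

Direct-runoff ordinates (Q − Q_b): 0.0, 4.5, 10.1, 25.1, 36.6, 27.1, 20.1, 14.9, 0.0 cfs.
ΣQ_DR = 138.4 cfs.
With Δt = 2 h = 7200 s, V = ΣQ_DR · Δt = 138.4 × 7200 = 9.96 × 10^5 ft³.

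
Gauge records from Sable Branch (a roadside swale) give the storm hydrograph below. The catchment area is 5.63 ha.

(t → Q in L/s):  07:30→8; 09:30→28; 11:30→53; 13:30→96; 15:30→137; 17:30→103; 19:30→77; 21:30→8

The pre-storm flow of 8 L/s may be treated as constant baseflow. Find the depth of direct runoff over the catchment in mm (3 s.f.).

Direct runoff: 0.0, 20.0, 45.0, 88.0, 129.0, 95.0, 69.0, 0.0 L/s; ΣQ_DR = 446.0 L/s.
V = ΣQ_DR · Δt = 446.0 × 7200 s = 3.211 × 10^6 L.
Over A = 5.63 ha, depth = V / A = 57.0 mm.

d ≈ 57.0 mm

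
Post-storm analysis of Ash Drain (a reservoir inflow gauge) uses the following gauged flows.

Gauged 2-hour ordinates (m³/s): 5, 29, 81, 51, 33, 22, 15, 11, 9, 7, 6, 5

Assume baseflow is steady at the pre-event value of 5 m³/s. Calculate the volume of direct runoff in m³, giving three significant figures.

V ≈ 1.54 × 10^6 m³

Direct-runoff ordinates (Q − Q_b): 0.0, 24.0, 76.0, 46.0, 28.0, 17.0, 10.0, 6.0, 4.0, 2.0, 1.0, 0.0 m³/s.
ΣQ_DR = 214.0 m³/s.
With Δt = 2 h = 7200 s, V = ΣQ_DR · Δt = 214.0 × 7200 = 1.54 × 10^6 m³.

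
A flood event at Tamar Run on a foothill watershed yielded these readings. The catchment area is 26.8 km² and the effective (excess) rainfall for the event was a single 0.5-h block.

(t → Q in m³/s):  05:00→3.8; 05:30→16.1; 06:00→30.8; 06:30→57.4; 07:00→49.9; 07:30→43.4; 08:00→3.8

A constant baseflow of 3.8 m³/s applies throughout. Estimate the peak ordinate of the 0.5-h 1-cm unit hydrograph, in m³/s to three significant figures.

Direct runoff: 0.0, 12.3, 27.0, 53.6, 46.1, 39.6, 0.0 m³/s; ΣQ_DR = 178.6 m³/s, peak = 53.6 m³/s.
Runoff depth d = ΣQ_DR·Δt / A = 178.6 × 1800 / (26.8 km²) = 12.00 mm.
The 1-cm UH is the DRH scaled by (10 mm)/d, so U_p = 53.6 × 10/12.00 = 44.7 m³/s.

U_p ≈ 44.7 m³/s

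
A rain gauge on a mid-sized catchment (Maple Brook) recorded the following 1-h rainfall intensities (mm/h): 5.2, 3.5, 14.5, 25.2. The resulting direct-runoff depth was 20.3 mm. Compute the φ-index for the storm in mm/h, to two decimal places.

φ ≈ 9.70 mm/h

Only the 2 blocks with intensity above φ contribute runoff: 14.5, 25.2 mm/h.
Σ(I−φ)·Δt = d  ⇒  (14.5+25.2 − 2φ)·1 = 20.3
φ = (39.70 − 20.3/1) / 2 = 9.70 mm/h.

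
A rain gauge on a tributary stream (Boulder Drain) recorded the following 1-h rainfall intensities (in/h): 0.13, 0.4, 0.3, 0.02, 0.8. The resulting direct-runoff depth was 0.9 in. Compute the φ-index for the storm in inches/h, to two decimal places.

Only the 3 blocks with intensity above φ contribute runoff: 0.4, 0.3, 0.8 in/h.
Σ(I−φ)·Δt = d  ⇒  (0.4+0.3+0.8 − 3φ)·1 = 0.9
φ = (1.500 − 0.9/1) / 3 = 0.20 in/h.

φ ≈ 0.20 in/h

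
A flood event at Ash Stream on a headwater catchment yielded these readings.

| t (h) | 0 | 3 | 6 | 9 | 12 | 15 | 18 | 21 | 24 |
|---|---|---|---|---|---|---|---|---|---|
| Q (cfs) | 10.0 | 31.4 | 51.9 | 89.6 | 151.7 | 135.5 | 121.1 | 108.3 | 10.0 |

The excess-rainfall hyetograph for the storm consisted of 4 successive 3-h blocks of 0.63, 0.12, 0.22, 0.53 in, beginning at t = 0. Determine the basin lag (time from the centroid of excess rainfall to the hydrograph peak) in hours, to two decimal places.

t_L ≈ 6.20 h

Centroid of excess rainfall: t_c = Σ P_i·t̄_i / ΣP_i = 5.8000 h (block centres at 1.5, 4.5, 7.5, 10.5 h).
Hydrograph peak occurs at t = 12 h, so basin lag t_L = 12 − 5.8000 = 6.20 h.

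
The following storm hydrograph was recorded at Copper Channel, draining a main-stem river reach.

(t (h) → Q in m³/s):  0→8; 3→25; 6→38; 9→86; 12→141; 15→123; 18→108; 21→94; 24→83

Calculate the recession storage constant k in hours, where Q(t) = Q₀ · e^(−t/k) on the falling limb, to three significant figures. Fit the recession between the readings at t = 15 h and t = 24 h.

On the falling limb, Q drops from 123 to 83 m³/s between t = 15 h and t = 24 h (Δt = 9 h).
k = −Δt / ln(Q₂/Q₁) = −9 / ln(83/123) = 22.9 h.

k ≈ 22.9 h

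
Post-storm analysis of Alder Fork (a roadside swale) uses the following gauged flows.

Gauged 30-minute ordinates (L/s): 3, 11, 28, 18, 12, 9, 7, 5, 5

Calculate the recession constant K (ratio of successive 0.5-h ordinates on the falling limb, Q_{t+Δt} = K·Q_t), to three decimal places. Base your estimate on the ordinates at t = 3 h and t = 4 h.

Using the recession-limb readings at t = 3 h and t = 4 h: Q falls from 7 to 5 L/s over 2 intervals.
K = (Q₂/Q₁)^(1/2) = (5/7)^(1/2) = 0.845.

K ≈ 0.845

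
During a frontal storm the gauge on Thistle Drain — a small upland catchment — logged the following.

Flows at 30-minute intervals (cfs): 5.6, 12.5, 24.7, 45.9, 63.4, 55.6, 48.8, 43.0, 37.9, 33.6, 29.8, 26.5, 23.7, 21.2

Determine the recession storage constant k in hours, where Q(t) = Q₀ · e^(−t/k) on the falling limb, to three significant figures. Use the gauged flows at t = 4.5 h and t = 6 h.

On the falling limb, Q drops from 33.6 to 23.7 cfs between t = 4.5 h and t = 6 h (Δt = 1.5 h).
k = −Δt / ln(Q₂/Q₁) = −1.5 / ln(23.7/33.6) = 4.30 h.

k ≈ 4.30 h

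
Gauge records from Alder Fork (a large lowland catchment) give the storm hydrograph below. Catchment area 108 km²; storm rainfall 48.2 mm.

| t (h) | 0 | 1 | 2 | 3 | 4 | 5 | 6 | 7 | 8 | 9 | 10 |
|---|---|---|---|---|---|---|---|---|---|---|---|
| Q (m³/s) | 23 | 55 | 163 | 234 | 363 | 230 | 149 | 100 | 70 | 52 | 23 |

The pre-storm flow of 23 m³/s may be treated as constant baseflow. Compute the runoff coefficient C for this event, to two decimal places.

ΣQ_DR = 1209 m³/s; V = ΣQ_DR·Δt = 4.352 × 10^6 m³.
Runoff depth d = V / A = 40.30 mm.
C = d / P = 40.30 / 48.2 = 0.84.

C ≈ 0.84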